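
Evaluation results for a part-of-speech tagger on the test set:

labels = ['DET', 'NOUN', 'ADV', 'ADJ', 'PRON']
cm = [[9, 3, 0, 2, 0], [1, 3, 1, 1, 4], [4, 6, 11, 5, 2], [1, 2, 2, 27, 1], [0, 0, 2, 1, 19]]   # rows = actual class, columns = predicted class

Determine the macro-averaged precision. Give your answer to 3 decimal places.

Per-class precision (TP/(TP+FP)):
  DET: TP=9, FP=1+4+1+0=6 → 9/15 = 0.6000
  NOUN: TP=3, FP=3+6+2+0=11 → 3/14 = 0.2143
  ADV: TP=11, FP=0+1+2+2=5 → 11/16 = 0.6875
  ADJ: TP=27, FP=2+1+5+1=9 → 27/36 = 0.7500
  PRON: TP=19, FP=0+4+2+1=7 → 19/26 = 0.7308
Macro-precision = mean = (0.6000 + 0.2143 + 0.6875 + 0.7500 + 0.7308) / 5 = 0.597

0.597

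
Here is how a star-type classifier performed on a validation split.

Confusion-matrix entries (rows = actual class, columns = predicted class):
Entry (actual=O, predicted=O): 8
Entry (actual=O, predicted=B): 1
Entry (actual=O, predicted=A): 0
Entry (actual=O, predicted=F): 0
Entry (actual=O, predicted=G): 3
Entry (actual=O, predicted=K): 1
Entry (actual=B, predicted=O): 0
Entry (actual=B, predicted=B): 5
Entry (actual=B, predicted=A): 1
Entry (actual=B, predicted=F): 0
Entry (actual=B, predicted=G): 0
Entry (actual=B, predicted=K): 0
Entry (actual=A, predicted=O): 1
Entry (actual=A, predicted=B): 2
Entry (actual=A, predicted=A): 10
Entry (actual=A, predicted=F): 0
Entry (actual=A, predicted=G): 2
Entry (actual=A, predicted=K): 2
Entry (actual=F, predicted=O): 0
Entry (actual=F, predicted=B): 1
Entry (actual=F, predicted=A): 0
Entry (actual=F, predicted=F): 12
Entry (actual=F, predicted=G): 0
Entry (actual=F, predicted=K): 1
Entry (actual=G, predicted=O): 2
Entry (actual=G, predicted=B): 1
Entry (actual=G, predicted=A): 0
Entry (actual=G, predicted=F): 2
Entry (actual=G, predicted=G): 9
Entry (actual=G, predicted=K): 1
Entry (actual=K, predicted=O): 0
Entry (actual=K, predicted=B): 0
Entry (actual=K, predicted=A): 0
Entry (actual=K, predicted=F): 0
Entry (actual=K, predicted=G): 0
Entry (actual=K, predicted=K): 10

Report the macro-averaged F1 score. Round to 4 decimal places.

0.7140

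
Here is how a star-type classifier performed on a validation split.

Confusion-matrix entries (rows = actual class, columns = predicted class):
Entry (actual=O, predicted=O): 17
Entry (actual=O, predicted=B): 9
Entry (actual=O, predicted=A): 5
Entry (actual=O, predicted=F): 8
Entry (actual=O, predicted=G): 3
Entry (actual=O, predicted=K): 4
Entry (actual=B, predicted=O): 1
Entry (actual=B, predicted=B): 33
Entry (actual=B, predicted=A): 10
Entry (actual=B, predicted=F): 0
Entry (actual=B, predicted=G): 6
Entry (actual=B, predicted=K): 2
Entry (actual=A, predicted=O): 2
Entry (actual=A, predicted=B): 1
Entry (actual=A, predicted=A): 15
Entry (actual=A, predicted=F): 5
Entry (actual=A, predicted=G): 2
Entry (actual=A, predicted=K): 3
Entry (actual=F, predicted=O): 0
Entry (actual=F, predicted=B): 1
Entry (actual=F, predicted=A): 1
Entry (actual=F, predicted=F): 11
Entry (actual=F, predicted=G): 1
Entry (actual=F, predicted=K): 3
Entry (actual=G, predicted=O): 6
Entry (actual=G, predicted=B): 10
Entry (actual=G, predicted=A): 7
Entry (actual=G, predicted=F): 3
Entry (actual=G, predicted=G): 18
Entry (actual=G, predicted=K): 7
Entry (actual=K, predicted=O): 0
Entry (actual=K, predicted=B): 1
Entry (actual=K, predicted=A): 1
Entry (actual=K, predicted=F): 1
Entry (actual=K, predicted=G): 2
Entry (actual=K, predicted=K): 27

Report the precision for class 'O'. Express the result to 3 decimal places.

Treat 'O' as positive and all other classes as negative.
precision = TP/(TP+FP).
O: TP=17, FP=1+2+0+6+0=9 → 17/26 = 0.6538

0.654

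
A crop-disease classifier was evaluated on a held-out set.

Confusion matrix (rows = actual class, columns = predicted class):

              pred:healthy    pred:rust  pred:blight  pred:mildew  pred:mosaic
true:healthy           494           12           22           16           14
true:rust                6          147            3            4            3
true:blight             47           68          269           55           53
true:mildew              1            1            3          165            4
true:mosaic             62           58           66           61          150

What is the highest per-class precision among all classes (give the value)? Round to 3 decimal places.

0.810

Per-class precision (TP/(TP+FP)):
  healthy: TP=494, FP=6+47+1+62=116 → 494/610 = 0.8098
  rust: TP=147, FP=12+68+1+58=139 → 147/286 = 0.5140
  blight: TP=269, FP=22+3+3+66=94 → 269/363 = 0.7410
  mildew: TP=165, FP=16+4+55+61=136 → 165/301 = 0.5482
  mosaic: TP=150, FP=14+3+53+4=74 → 150/224 = 0.6696
Highest is class 'healthy' with precision = 0.810.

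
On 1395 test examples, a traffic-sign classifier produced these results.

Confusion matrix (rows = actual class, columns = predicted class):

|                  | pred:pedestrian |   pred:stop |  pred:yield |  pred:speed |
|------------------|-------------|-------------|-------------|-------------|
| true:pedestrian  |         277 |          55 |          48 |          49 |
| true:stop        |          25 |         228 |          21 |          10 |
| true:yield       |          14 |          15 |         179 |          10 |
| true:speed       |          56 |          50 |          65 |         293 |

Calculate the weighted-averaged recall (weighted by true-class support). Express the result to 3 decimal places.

0.700

Per-class recall (TP/(TP+FN)):
  pedestrian: TP=277, FN=55+48+49=152 → 277/429 = 0.6457
  stop: TP=228, FN=25+21+10=56 → 228/284 = 0.8028
  yield: TP=179, FN=14+15+10=39 → 179/218 = 0.8211
  speed: TP=293, FN=56+50+65=171 → 293/464 = 0.6315
Weighted-recall = Σ (supportᵢ/N)·recallᵢ with N=1395: (429/1395)·0.6457 + (284/1395)·0.8028 + (218/1395)·0.8211 + (464/1395)·0.6315 = 0.700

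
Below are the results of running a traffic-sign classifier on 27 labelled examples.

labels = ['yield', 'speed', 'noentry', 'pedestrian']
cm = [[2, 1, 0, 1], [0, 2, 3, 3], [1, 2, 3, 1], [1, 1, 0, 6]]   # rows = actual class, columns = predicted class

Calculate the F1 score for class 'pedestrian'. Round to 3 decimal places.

0.632

One-vs-rest for 'pedestrian': TP = diagonal; FP = other classes predicted 'pedestrian'; FN = 'pedestrian' predicted as other.
F1 score = 2·TP/(2·TP+FP+FN).
pedestrian: TP=6, FP=1+3+1=5, FN=1+1+0=2 → 12/19 = 0.6316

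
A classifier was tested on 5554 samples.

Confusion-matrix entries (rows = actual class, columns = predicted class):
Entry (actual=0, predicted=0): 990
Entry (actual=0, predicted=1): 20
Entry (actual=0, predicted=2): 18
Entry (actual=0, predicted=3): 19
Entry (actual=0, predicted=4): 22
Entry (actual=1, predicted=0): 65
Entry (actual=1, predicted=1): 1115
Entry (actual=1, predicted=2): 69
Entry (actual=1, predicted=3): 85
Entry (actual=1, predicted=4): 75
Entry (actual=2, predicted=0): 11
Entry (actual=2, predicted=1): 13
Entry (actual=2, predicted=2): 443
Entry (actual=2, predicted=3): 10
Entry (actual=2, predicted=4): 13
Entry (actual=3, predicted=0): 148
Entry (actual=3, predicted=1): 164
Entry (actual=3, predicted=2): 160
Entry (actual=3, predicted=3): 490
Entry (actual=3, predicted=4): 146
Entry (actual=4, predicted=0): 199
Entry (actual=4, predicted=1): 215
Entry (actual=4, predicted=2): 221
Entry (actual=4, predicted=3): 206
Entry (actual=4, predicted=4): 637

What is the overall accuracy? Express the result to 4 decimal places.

0.6617

Accuracy = trace / total = (990+1115+443+490+637=3675) / 5554 = 3675/5554 = 0.6617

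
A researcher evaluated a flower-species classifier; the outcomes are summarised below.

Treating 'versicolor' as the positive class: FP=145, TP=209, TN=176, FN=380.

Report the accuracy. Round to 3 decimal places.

0.423

Accuracy = (TP+TN)/N = (209+176)/910 = 0.423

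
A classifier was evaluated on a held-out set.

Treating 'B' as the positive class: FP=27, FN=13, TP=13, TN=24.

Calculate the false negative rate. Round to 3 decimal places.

0.500

FNR = FN/(FN+TP) = 13/(13+13) = 0.500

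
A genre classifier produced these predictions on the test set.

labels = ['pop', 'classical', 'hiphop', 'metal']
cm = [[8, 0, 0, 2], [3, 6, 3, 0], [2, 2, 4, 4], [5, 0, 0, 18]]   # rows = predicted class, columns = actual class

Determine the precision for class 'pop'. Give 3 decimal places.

precision = TP/(TP+FP).
pop: TP=8, FP=0+0+2=2 → 8/10 = 0.8000

0.800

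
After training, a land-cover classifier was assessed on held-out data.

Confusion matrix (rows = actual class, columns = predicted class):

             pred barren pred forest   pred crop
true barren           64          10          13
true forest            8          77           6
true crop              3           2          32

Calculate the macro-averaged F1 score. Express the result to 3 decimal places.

Per-class F1 score (2·TP/(2·TP+FP+FN)):
  barren: TP=64, FP=8+3=11, FN=10+13=23 → 128/162 = 0.7901
  forest: TP=77, FP=10+2=12, FN=8+6=14 → 154/180 = 0.8556
  crop: TP=32, FP=13+6=19, FN=3+2=5 → 64/88 = 0.7273
Macro-F1 score = mean = (0.7901 + 0.8556 + 0.7273) / 3 = 0.791

0.791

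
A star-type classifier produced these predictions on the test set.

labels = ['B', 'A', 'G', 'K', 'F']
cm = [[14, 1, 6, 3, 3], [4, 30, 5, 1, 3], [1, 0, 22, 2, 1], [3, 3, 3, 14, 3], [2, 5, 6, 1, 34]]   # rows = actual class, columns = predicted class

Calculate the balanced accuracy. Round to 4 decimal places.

Balanced accuracy = mean of per-class recall.
  B: recall = 14/27 = 0.51852
  A: recall = 30/43 = 0.69767
  G: recall = 22/26 = 0.84615
  K: recall = 14/26 = 0.53846
  F: recall = 34/48 = 0.70833
Mean = (0.51852 + 0.69767 + 0.84615 + 0.53846 + 0.70833) / 5 = 0.6618

0.6618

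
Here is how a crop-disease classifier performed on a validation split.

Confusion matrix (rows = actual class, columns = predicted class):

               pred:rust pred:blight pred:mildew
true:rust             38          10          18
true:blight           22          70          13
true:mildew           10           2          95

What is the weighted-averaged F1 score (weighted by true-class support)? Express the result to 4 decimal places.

Per-class F1 score (2·TP/(2·TP+FP+FN)):
  rust: TP=38, FP=22+10=32, FN=10+18=28 → 76/136 = 0.55882
  blight: TP=70, FP=10+2=12, FN=22+13=35 → 140/187 = 0.74866
  mildew: TP=95, FP=18+13=31, FN=10+2=12 → 190/233 = 0.81545
Weighted-F1 score = Σ (supportᵢ/N)·F1 scoreᵢ with N=278: (66/278)·0.55882 + (105/278)·0.74866 + (107/278)·0.81545 = 0.7293

0.7293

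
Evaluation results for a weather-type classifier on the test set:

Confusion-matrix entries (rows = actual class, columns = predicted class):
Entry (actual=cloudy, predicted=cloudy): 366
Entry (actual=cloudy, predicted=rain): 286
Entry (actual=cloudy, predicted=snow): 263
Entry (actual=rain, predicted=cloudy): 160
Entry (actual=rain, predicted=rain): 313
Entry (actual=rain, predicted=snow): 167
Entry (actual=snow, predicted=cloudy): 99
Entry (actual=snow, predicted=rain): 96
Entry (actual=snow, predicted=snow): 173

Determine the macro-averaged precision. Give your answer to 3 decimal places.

Per-class precision (TP/(TP+FP)):
  cloudy: TP=366, FP=160+99=259 → 366/625 = 0.5856
  rain: TP=313, FP=286+96=382 → 313/695 = 0.4504
  snow: TP=173, FP=263+167=430 → 173/603 = 0.2869
Macro-precision = mean = (0.5856 + 0.4504 + 0.2869) / 3 = 0.441

0.441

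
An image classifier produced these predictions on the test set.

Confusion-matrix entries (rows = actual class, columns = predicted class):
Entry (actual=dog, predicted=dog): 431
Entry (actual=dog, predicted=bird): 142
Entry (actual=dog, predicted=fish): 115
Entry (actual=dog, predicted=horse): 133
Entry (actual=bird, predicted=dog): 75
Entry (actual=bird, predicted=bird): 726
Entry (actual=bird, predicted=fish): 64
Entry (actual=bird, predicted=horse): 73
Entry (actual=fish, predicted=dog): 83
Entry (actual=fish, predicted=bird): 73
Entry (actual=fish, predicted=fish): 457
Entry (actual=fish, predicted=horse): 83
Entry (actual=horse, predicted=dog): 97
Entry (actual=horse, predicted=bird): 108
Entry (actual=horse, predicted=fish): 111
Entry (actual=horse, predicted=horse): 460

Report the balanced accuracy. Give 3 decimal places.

0.637

Balanced accuracy = mean of per-class recall.
  dog: recall = 431/821 = 0.5250
  bird: recall = 726/938 = 0.7740
  fish: recall = 457/696 = 0.6566
  horse: recall = 460/776 = 0.5928
Mean = (0.5250 + 0.7740 + 0.6566 + 0.5928) / 4 = 0.637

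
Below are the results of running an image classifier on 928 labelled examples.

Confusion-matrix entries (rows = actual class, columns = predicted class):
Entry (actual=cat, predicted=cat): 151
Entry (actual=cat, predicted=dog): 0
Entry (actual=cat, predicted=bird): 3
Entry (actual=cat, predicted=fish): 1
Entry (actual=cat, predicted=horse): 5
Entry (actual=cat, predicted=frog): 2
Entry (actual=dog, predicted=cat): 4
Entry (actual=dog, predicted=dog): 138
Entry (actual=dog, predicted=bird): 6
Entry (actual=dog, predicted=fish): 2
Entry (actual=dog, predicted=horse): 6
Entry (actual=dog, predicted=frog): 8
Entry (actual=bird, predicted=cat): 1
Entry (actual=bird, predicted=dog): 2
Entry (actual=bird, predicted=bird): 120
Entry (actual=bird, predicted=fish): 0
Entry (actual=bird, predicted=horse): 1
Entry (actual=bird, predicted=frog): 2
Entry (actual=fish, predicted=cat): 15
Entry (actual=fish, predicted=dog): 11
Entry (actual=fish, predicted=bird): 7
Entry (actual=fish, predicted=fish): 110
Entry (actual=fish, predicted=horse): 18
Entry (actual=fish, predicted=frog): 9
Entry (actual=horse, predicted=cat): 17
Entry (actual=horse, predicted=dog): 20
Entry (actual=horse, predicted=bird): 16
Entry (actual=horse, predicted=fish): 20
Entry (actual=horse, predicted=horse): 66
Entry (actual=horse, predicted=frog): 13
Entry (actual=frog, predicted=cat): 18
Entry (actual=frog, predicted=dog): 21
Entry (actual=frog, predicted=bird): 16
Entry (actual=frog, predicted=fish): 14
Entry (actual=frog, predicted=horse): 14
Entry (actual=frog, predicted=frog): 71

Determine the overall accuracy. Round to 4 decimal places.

Accuracy = trace / total = (151+138+120+110+66+71=656) / 928 = 656/928 = 0.7069

0.7069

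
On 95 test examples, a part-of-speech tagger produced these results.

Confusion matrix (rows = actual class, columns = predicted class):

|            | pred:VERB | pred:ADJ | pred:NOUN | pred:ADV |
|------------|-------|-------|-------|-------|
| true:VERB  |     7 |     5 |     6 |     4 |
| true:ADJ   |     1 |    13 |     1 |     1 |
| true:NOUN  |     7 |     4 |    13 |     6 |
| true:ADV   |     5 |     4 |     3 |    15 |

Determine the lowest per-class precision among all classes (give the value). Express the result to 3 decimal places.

Per-class precision (TP/(TP+FP)):
  VERB: TP=7, FP=1+7+5=13 → 7/20 = 0.3500
  ADJ: TP=13, FP=5+4+4=13 → 13/26 = 0.5000
  NOUN: TP=13, FP=6+1+3=10 → 13/23 = 0.5652
  ADV: TP=15, FP=4+1+6=11 → 15/26 = 0.5769
Lowest is class 'VERB' with precision = 0.350.

0.350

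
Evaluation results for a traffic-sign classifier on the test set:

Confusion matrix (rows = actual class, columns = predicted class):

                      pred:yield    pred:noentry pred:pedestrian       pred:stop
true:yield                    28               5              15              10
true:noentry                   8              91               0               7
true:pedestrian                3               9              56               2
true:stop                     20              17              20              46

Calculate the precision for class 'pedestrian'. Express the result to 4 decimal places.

0.6154

Take TP from the diagonal, FP from the rest of the 'pedestrian' prediction marginal, FN from the rest of the 'pedestrian' actual marginal.
precision = TP/(TP+FP).
pedestrian: TP=56, FP=15+0+20=35 → 56/91 = 0.61538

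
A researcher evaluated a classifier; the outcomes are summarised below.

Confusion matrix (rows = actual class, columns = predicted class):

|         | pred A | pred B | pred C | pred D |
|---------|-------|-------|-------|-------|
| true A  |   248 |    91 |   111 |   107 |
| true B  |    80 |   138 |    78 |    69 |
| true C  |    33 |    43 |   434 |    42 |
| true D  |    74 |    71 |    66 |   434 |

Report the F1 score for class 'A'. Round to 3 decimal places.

0.500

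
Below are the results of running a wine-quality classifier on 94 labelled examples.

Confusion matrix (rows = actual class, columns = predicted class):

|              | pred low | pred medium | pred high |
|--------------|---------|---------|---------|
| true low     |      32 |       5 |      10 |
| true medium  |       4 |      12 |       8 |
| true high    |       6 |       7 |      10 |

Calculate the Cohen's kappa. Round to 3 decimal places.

Observed agreement pₒ = trace/N = 54/94 = 0.5745
Expected agreement pₑ = Σ (rowᵢ·colᵢ)/N² = (47·42 + 24·24 + 23·28)/94² = 0.3615
κ = (pₒ − pₑ)/(1 − pₑ) = (0.5745 − 0.3615)/(1 − 0.3615) = 0.334

0.334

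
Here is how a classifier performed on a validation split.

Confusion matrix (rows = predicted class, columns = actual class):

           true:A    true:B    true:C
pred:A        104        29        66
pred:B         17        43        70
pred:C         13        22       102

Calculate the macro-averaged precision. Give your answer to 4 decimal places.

Per-class precision (TP/(TP+FP)):
  A: TP=104, FP=29+66=95 → 104/199 = 0.52261
  B: TP=43, FP=17+70=87 → 43/130 = 0.33077
  C: TP=102, FP=13+22=35 → 102/137 = 0.74453
Macro-precision = mean = (0.52261 + 0.33077 + 0.74453) / 3 = 0.5326

0.5326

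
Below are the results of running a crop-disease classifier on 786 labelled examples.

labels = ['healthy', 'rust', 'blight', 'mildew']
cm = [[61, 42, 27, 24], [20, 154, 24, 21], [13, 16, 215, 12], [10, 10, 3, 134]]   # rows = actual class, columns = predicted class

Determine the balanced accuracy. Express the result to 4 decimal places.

0.6982

Balanced accuracy = mean of per-class recall.
  healthy: recall = 61/154 = 0.39610
  rust: recall = 154/219 = 0.70320
  blight: recall = 215/256 = 0.83984
  mildew: recall = 134/157 = 0.85350
Mean = (0.39610 + 0.70320 + 0.83984 + 0.85350) / 4 = 0.6982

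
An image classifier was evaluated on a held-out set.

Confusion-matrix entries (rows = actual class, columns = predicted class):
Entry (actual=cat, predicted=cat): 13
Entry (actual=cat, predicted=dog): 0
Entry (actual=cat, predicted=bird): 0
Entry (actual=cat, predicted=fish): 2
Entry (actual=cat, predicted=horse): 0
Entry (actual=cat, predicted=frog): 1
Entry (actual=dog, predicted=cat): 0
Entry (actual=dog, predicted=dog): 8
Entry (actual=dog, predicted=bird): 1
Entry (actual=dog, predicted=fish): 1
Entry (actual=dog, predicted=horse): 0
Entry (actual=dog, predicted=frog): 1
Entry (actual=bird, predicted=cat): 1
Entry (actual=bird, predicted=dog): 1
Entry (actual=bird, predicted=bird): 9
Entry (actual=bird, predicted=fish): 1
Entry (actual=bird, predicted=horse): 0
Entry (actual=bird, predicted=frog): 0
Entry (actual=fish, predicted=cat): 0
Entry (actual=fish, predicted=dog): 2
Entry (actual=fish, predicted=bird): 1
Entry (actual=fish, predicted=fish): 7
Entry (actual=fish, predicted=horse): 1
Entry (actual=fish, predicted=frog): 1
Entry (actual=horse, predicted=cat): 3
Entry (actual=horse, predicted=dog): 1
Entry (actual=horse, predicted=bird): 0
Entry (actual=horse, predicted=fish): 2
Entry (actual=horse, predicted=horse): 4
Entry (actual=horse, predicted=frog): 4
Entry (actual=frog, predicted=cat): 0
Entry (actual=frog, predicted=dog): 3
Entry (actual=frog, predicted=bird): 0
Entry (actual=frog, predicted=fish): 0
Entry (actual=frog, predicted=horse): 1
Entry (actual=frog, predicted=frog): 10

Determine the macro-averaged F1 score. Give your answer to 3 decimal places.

0.632

Per-class F1 score (2·TP/(2·TP+FP+FN)):
  cat: TP=13, FP=0+1+0+3+0=4, FN=0+0+2+0+1=3 → 26/33 = 0.7879
  dog: TP=8, FP=0+1+2+1+3=7, FN=0+1+1+0+1=3 → 16/26 = 0.6154
  bird: TP=9, FP=0+1+1+0+0=2, FN=1+1+1+0+0=3 → 18/23 = 0.7826
  fish: TP=7, FP=2+1+1+2+0=6, FN=0+2+1+1+1=5 → 14/25 = 0.5600
  horse: TP=4, FP=0+0+0+1+1=2, FN=3+1+0+2+4=10 → 8/20 = 0.4000
  frog: TP=10, FP=1+1+0+1+4=7, FN=0+3+0+0+1=4 → 20/31 = 0.6452
Macro-F1 score = mean = (0.7879 + 0.6154 + 0.7826 + 0.5600 + 0.4000 + 0.6452) / 6 = 0.632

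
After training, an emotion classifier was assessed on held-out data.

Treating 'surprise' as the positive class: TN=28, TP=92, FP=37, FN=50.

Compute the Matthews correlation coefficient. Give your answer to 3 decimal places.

MCC = (TP·TN − FP·FN) / √((TP+FP)(TP+FN)(TN+FP)(TN+FN))
Numerator = 92·28 − 37·50 = 726
Denominator = √(129·142·65·78) = √92872260 = 9637.0255
MCC = 726 / 9637.0255 = 0.075

0.075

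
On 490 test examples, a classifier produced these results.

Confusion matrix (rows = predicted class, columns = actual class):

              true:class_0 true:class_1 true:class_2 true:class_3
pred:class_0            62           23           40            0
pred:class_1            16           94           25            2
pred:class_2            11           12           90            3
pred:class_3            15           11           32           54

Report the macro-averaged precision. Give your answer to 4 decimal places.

Per-class precision (TP/(TP+FP)):
  class_0: TP=62, FP=23+40+0=63 → 62/125 = 0.49600
  class_1: TP=94, FP=16+25+2=43 → 94/137 = 0.68613
  class_2: TP=90, FP=11+12+3=26 → 90/116 = 0.77586
  class_3: TP=54, FP=15+11+32=58 → 54/112 = 0.48214
Macro-precision = mean = (0.49600 + 0.68613 + 0.77586 + 0.48214) / 4 = 0.6100

0.6100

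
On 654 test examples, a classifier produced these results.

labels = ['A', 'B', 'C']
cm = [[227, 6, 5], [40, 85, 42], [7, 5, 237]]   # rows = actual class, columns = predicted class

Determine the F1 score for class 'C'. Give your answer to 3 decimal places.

0.889

Take TP from the diagonal, FP from the rest of the 'C' prediction marginal, FN from the rest of the 'C' actual marginal.
F1 score = 2·TP/(2·TP+FP+FN).
C: TP=237, FP=5+42=47, FN=7+5=12 → 474/533 = 0.8893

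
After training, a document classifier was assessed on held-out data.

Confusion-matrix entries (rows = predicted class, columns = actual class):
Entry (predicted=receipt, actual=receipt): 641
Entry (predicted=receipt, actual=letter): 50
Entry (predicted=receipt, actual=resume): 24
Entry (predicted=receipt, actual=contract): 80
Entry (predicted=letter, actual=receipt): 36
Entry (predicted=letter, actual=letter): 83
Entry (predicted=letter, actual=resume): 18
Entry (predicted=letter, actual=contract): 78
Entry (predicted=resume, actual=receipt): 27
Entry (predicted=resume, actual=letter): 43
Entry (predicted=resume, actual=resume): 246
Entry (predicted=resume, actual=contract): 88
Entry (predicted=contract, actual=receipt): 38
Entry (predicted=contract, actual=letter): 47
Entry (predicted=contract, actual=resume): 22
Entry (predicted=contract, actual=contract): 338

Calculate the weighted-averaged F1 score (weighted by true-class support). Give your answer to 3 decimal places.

0.700

Per-class F1 score (2·TP/(2·TP+FP+FN)):
  receipt: TP=641, FP=50+24+80=154, FN=36+27+38=101 → 1282/1537 = 0.8341
  letter: TP=83, FP=36+18+78=132, FN=50+43+47=140 → 166/438 = 0.3790
  resume: TP=246, FP=27+43+88=158, FN=24+18+22=64 → 492/714 = 0.6891
  contract: TP=338, FP=38+47+22=107, FN=80+78+88=246 → 676/1029 = 0.6569
Weighted-F1 score = Σ (supportᵢ/N)·F1 scoreᵢ with N=1859: (742/1859)·0.8341 + (223/1859)·0.3790 + (310/1859)·0.6891 + (584/1859)·0.6569 = 0.700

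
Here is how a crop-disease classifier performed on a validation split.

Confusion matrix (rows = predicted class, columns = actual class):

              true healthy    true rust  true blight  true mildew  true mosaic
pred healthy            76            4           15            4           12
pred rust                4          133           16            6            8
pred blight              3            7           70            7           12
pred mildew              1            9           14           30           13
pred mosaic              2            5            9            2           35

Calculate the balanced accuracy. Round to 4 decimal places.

Balanced accuracy = mean of per-class recall.
  healthy: recall = 76/86 = 0.88372
  rust: recall = 133/158 = 0.84177
  blight: recall = 70/124 = 0.56452
  mildew: recall = 30/49 = 0.61224
  mosaic: recall = 35/80 = 0.43750
Mean = (0.88372 + 0.84177 + 0.56452 + 0.61224 + 0.43750) / 5 = 0.6680

0.6680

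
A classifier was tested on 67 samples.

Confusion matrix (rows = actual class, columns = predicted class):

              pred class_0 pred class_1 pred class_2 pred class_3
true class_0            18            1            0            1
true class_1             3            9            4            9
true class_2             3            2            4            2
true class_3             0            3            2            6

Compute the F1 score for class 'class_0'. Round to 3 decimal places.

One-vs-rest for 'class_0': TP = diagonal; FP = other classes predicted 'class_0'; FN = 'class_0' predicted as other.
F1 score = 2·TP/(2·TP+FP+FN).
class_0: TP=18, FP=3+3+0=6, FN=1+0+1=2 → 36/44 = 0.8182

0.818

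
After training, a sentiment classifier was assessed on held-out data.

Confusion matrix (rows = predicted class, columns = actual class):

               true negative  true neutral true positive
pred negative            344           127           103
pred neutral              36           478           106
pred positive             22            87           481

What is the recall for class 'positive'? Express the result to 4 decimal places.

Treat 'positive' as positive and all other classes as negative.
recall = TP/(TP+FN).
positive: TP=481, FN=103+106=209 → 481/690 = 0.69710

0.6971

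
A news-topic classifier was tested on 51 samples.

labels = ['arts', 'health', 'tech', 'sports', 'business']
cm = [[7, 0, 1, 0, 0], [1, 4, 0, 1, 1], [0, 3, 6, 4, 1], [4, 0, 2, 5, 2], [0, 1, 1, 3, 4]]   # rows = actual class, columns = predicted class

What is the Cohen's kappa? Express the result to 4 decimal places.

Observed agreement pₒ = trace/N = 26/51 = 0.50980
Expected agreement pₑ = Σ (rowᵢ·colᵢ)/N² = (8·12 + 7·8 + 14·10 + 13·13 + 9·8)/51² = 0.20492
κ = (pₒ − pₑ)/(1 − pₑ) = (0.50980 − 0.20492)/(1 − 0.20492) = 0.3835

0.3835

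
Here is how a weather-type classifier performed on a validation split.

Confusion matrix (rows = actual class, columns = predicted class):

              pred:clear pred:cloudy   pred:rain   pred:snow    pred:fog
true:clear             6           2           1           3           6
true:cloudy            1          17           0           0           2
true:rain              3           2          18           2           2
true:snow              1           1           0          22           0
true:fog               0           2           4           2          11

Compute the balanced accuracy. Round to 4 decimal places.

0.6691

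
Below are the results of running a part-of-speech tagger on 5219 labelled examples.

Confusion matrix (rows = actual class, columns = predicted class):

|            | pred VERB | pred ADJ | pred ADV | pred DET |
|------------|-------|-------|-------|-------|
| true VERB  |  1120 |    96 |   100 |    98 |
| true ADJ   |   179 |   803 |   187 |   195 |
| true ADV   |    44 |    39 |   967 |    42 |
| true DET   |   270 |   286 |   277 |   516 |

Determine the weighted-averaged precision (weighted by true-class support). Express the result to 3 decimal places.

Per-class precision (TP/(TP+FP)):
  VERB: TP=1120, FP=179+44+270=493 → 1120/1613 = 0.6944
  ADJ: TP=803, FP=96+39+286=421 → 803/1224 = 0.6560
  ADV: TP=967, FP=100+187+277=564 → 967/1531 = 0.6316
  DET: TP=516, FP=98+195+42=335 → 516/851 = 0.6063
Weighted-precision = Σ (supportᵢ/N)·precisionᵢ with N=5219: (1414/5219)·0.6944 + (1364/5219)·0.6560 + (1092/5219)·0.6316 + (1349/5219)·0.6063 = 0.648

0.648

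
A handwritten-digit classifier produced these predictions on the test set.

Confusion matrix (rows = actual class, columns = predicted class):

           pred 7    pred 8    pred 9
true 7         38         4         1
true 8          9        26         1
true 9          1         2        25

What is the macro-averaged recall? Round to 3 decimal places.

0.833

Per-class recall (TP/(TP+FN)):
  7: TP=38, FN=4+1=5 → 38/43 = 0.8837
  8: TP=26, FN=9+1=10 → 26/36 = 0.7222
  9: TP=25, FN=1+2=3 → 25/28 = 0.8929
Macro-recall = mean = (0.8837 + 0.7222 + 0.8929) / 3 = 0.833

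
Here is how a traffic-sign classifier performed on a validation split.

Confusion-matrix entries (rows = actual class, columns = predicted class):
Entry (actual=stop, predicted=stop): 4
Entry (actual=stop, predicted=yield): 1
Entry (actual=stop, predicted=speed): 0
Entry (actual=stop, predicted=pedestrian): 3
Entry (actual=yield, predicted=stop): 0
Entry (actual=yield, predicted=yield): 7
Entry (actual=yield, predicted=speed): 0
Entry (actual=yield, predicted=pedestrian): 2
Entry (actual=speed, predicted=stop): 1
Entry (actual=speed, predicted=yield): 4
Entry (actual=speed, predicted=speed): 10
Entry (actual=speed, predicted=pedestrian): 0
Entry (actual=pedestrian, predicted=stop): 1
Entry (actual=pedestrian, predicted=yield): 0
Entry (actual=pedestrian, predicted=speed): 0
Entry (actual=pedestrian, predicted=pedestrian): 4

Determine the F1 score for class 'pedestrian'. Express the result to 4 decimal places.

0.5714

Take TP from the diagonal, FP from the rest of the 'pedestrian' prediction marginal, FN from the rest of the 'pedestrian' actual marginal.
F1 score = 2·TP/(2·TP+FP+FN).
pedestrian: TP=4, FP=3+2+0=5, FN=1+0+0=1 → 8/14 = 0.57143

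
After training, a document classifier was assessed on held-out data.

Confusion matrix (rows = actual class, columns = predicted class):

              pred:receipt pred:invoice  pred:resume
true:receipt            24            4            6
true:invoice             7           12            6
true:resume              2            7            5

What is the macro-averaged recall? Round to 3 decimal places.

Per-class recall (TP/(TP+FN)):
  receipt: TP=24, FN=4+6=10 → 24/34 = 0.7059
  invoice: TP=12, FN=7+6=13 → 12/25 = 0.4800
  resume: TP=5, FN=2+7=9 → 5/14 = 0.3571
Macro-recall = mean = (0.7059 + 0.4800 + 0.3571) / 3 = 0.514

0.514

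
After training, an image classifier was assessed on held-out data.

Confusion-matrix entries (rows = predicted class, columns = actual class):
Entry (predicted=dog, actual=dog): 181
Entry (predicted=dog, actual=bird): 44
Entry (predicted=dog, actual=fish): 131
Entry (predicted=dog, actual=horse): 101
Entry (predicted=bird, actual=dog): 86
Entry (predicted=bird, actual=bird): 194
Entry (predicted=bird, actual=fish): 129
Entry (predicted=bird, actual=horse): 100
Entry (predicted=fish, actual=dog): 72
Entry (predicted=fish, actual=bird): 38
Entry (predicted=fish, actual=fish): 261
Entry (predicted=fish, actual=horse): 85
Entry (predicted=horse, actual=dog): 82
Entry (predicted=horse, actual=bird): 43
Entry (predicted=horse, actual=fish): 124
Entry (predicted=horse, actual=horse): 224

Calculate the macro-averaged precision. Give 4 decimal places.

0.4558

Per-class precision (TP/(TP+FP)):
  dog: TP=181, FP=44+131+101=276 → 181/457 = 0.39606
  bird: TP=194, FP=86+129+100=315 → 194/509 = 0.38114
  fish: TP=261, FP=72+38+85=195 → 261/456 = 0.57237
  horse: TP=224, FP=82+43+124=249 → 224/473 = 0.47357
Macro-precision = mean = (0.39606 + 0.38114 + 0.57237 + 0.47357) / 4 = 0.4558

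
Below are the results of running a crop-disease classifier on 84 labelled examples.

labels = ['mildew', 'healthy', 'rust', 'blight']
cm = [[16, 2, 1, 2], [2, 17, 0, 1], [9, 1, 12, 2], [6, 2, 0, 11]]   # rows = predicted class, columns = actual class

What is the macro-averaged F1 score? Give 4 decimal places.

Per-class F1 score (2·TP/(2·TP+FP+FN)):
  mildew: TP=16, FP=2+1+2=5, FN=2+9+6=17 → 32/54 = 0.59259
  healthy: TP=17, FP=2+0+1=3, FN=2+1+2=5 → 34/42 = 0.80952
  rust: TP=12, FP=9+1+2=12, FN=1+0+0=1 → 24/37 = 0.64865
  blight: TP=11, FP=6+2+0=8, FN=2+1+2=5 → 22/35 = 0.62857
Macro-F1 score = mean = (0.59259 + 0.80952 + 0.64865 + 0.62857) / 4 = 0.6698

0.6698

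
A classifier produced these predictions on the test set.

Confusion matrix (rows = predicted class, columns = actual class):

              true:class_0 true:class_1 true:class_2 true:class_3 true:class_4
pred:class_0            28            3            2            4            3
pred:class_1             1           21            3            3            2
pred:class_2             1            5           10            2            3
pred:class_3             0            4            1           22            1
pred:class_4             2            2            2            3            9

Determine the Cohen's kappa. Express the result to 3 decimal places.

0.564

Observed agreement pₒ = trace/N = 90/137 = 0.6569
Expected agreement pₑ = Σ (rowᵢ·colᵢ)/N² = (32·40 + 35·30 + 18·21 + 34·28 + 18·18)/137² = 0.2123
κ = (pₒ − pₑ)/(1 − pₑ) = (0.6569 − 0.2123)/(1 − 0.2123) = 0.564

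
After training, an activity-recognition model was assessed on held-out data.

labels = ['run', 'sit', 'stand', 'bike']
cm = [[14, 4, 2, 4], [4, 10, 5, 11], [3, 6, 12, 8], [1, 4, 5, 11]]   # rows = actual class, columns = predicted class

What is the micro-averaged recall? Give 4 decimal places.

0.4519

Micro-averaging pools counts across classes: ΣTP=47, ΣFP=57, ΣFN=57.
Micro-recall = TP/(TP+FN) on pooled counts = 0.4519 (equals overall accuracy in single-label multiclass).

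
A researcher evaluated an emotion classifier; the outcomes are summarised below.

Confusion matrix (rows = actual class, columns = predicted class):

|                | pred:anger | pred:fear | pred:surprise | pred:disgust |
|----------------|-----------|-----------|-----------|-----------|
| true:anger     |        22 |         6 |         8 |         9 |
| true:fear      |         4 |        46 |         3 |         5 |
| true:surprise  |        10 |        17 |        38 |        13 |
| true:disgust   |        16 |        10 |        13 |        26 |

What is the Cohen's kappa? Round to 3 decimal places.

Observed agreement pₒ = trace/N = 132/246 = 0.5366
Expected agreement pₑ = Σ (rowᵢ·colᵢ)/N² = (45·52 + 58·79 + 78·62 + 65·53)/246² = 0.2512
κ = (pₒ − pₑ)/(1 − pₑ) = (0.5366 − 0.2512)/(1 − 0.2512) = 0.381

0.381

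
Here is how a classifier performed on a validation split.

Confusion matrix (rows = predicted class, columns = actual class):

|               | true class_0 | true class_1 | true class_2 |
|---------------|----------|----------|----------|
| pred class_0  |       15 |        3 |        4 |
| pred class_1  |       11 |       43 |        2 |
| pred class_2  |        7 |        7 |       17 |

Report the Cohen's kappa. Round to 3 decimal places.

0.504

Observed agreement pₒ = trace/N = 75/109 = 0.6881
Expected agreement pₑ = Σ (rowᵢ·colᵢ)/N² = (33·22 + 53·56 + 23·31)/109² = 0.3709
κ = (pₒ − pₑ)/(1 − pₑ) = (0.6881 − 0.3709)/(1 − 0.3709) = 0.504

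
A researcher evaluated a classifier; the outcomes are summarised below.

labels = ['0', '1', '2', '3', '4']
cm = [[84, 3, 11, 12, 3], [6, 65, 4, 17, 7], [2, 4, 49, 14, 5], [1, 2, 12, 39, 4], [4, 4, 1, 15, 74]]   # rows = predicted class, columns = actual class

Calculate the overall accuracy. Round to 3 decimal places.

0.704

Accuracy = trace / total = (84+65+49+39+74=311) / 442 = 311/442 = 0.704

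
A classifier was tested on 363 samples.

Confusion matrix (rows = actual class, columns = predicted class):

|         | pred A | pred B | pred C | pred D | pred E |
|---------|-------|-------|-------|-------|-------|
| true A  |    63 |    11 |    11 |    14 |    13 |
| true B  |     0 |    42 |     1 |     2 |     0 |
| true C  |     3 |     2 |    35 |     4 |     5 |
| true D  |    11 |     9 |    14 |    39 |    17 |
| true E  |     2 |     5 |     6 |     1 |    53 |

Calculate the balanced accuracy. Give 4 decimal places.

0.6869

Balanced accuracy = mean of per-class recall.
  A: recall = 63/112 = 0.56250
  B: recall = 42/45 = 0.93333
  C: recall = 35/49 = 0.71429
  D: recall = 39/90 = 0.43333
  E: recall = 53/67 = 0.79104
Mean = (0.56250 + 0.93333 + 0.71429 + 0.43333 + 0.79104) / 5 = 0.6869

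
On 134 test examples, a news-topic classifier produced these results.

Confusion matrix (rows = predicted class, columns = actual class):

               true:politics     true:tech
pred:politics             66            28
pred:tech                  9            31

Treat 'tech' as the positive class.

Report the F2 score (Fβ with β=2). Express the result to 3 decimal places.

Fβ = (1+β²)·TP / ((1+β²)·TP + β²·FN + FP), with β²=4
= 5·31 / (5·31 + 4·28 + 9) = 0.562

0.562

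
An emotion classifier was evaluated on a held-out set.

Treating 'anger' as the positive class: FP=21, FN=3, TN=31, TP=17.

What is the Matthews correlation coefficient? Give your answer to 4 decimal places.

MCC = (TP·TN − FP·FN) / √((TP+FP)(TP+FN)(TN+FP)(TN+FN))
Numerator = 17·31 − 21·3 = 464
Denominator = √(38·20·52·34) = √1343680 = 1159.1721
MCC = 464 / 1159.1721 = 0.4003

0.4003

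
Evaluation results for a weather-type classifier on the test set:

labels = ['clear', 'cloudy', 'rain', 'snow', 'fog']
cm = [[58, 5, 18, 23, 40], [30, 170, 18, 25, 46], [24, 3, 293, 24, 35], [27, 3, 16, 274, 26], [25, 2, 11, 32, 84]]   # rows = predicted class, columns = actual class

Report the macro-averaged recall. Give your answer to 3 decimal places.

0.639

Per-class recall (TP/(TP+FN)):
  clear: TP=58, FN=30+24+27+25=106 → 58/164 = 0.3537
  cloudy: TP=170, FN=5+3+3+2=13 → 170/183 = 0.9290
  rain: TP=293, FN=18+18+16+11=63 → 293/356 = 0.8230
  snow: TP=274, FN=23+25+24+32=104 → 274/378 = 0.7249
  fog: TP=84, FN=40+46+35+26=147 → 84/231 = 0.3636
Macro-recall = mean = (0.3537 + 0.9290 + 0.8230 + 0.7249 + 0.3636) / 5 = 0.639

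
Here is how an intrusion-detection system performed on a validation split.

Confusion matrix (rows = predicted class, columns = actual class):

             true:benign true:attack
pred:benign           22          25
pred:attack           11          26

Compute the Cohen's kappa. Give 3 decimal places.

0.164

Observed agreement pₒ = trace/N = 48/84 = 0.5714
Expected agreement pₑ = Σ (rowᵢ·colᵢ)/N² = (33·47 + 51·37)/84² = 0.4872
κ = (pₒ − pₑ)/(1 − pₑ) = (0.5714 − 0.4872)/(1 − 0.4872) = 0.164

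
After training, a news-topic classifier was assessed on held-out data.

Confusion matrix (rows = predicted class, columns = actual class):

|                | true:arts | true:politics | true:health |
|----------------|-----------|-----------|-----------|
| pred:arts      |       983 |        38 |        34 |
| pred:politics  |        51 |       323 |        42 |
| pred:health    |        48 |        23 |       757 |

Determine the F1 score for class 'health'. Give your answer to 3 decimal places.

0.911

One-vs-rest for 'health': TP = diagonal; FP = other classes predicted 'health'; FN = 'health' predicted as other.
F1 score = 2·TP/(2·TP+FP+FN).
health: TP=757, FP=48+23=71, FN=34+42=76 → 1514/1661 = 0.9115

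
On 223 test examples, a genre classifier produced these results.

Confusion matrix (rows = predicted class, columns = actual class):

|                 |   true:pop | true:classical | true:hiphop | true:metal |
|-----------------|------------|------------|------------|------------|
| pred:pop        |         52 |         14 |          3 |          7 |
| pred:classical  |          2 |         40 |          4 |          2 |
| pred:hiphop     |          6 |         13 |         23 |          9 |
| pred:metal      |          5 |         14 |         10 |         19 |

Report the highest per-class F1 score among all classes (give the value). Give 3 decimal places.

0.738

Per-class F1 score (2·TP/(2·TP+FP+FN)):
  pop: TP=52, FP=14+3+7=24, FN=2+6+5=13 → 104/141 = 0.7376
  classical: TP=40, FP=2+4+2=8, FN=14+13+14=41 → 80/129 = 0.6202
  hiphop: TP=23, FP=6+13+9=28, FN=3+4+10=17 → 46/91 = 0.5055
  metal: TP=19, FP=5+14+10=29, FN=7+2+9=18 → 38/85 = 0.4471
Highest is class 'pop' with F1 score = 0.738.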